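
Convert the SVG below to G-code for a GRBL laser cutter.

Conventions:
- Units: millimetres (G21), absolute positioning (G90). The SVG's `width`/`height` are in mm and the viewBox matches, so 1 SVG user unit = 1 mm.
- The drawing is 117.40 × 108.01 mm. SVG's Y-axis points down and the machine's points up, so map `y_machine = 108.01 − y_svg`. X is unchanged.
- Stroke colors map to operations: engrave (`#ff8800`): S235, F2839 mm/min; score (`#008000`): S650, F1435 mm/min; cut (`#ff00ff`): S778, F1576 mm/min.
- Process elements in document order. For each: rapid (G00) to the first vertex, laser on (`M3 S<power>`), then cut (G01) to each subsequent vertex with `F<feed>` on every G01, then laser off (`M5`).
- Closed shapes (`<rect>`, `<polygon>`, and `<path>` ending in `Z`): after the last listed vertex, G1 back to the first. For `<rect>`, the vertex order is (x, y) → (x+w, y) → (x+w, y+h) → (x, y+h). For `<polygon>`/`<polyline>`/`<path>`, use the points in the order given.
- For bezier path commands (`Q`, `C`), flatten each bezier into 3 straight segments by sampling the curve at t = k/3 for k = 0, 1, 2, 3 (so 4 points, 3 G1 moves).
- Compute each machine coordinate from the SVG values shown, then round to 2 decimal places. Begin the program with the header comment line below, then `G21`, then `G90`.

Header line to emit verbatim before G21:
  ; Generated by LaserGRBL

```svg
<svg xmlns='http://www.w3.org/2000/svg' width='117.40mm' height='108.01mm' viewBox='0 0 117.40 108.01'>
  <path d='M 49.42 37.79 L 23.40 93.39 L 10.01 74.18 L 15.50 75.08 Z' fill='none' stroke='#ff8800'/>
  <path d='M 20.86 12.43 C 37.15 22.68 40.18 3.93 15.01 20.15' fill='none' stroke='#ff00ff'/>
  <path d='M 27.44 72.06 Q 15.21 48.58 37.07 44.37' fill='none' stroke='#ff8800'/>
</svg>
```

; Generated by LaserGRBL
G21
G90
G00 X49.42 Y70.22
M3 S235
G01 X23.40 Y14.62 F2839
G01 X10.01 Y33.83 F2839
G01 X15.50 Y32.93 F2839
G01 X49.42 Y70.22 F2839
M5
G00 X20.86 Y95.58
M3 S778
G01 X32.18 Y92.63 F1576
G01 X31.33 Y94.79 F1576
G01 X15.01 Y87.86 F1576
M5
G00 X27.44 Y35.95
M3 S235
G01 X23.07 Y49.46 F2839
G01 X26.28 Y58.69 F2839
G01 X37.07 Y63.64 F2839
M5

Since the viewBox matches the mm dimensions, user units are millimetres directly. The only transform is the Y-flip y_m = 108.01 − y_svg.

Shape 1 is a closed polygon drawn with `<path>`. Its stroke #ff8800 means engrave at S235, F2839. After flipping Y the toolpath is (49.42,70.22) → (23.40,14.62) → (10.01,33.83) → (15.50,32.93) → (49.42,70.22), returning to the start.

Shape 2 is a cubic bezier drawn with `<path>`. Its stroke #ff00ff means cut at S778, F1576. After flipping Y the toolpath is (20.86,95.58) → (32.18,92.63) → (31.33,94.79) → (15.01,87.86).

Shape 3 is a quadratic bezier drawn with `<path>`. Its stroke #ff8800 means engrave at S235, F2839. After flipping Y the toolpath is (27.44,35.95) → (23.07,49.46) → (26.28,58.69) → (37.07,63.64).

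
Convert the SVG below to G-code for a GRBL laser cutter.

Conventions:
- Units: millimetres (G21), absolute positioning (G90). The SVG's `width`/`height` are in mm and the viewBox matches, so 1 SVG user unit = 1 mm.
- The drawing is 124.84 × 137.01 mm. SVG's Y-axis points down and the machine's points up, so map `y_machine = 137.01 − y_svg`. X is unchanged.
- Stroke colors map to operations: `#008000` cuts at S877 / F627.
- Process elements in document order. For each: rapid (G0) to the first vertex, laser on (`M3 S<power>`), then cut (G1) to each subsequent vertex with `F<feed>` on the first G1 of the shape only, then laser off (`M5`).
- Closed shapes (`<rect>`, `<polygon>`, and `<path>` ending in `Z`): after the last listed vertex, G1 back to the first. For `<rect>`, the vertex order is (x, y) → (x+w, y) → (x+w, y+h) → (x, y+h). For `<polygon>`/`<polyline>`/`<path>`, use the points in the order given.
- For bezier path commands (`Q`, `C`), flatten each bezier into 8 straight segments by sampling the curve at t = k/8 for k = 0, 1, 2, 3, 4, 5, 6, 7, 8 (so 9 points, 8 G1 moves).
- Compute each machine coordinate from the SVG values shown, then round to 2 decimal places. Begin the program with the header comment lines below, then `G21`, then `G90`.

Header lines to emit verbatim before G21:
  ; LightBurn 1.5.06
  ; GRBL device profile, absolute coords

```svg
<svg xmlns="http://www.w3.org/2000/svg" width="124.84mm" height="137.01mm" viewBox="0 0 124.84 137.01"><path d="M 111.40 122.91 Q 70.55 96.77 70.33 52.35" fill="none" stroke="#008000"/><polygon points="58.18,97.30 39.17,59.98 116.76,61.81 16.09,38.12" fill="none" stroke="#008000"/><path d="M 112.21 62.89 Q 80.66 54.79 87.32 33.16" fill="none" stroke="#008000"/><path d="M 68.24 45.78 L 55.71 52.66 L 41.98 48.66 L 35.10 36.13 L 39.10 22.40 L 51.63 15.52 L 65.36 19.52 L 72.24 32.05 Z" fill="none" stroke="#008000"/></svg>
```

; LightBurn 1.5.06
; GRBL device profile, absolute coords
G21
G90
G0 X111.40 Y14.10
M3 S877
G1 X101.82 Y20.92 F627
G1 X93.51 Y28.31
G1 X86.48 Y36.28
G1 X80.71 Y44.81
G1 X76.21 Y53.92
G1 X72.98 Y63.59
G1 X71.02 Y73.84
G1 X70.33 Y84.66
M5
G0 X58.18 Y39.71
M3 S877
G1 X39.17 Y77.03 F627
G1 X116.76 Y75.20
G1 X16.09 Y98.89
G1 X58.18 Y39.71
M5
G0 X112.21 Y74.12
M3 S877
G1 X104.92 Y76.36 F627
G1 X98.82 Y79.02
G1 X93.92 Y82.10
G1 X90.21 Y85.60
G1 X87.70 Y89.53
G1 X86.38 Y93.88
G1 X86.25 Y98.65
G1 X87.32 Y103.85
M5
G0 X68.24 Y91.23
M3 S877
G1 X55.71 Y84.35 F627
G1 X41.98 Y88.35
G1 X35.10 Y100.88
G1 X39.10 Y114.61
G1 X51.63 Y121.49
G1 X65.36 Y117.49
G1 X72.24 Y104.96
G1 X68.24 Y91.23
M5

1 u = 1 mm; y_m = 137.01 − y.

[1] `<path>` quadratic bezier, #008000→cut S877 F627: (111.40,14.10) → (101.82,20.92) → (93.51,28.31) → (86.48,36.28) → (80.71,44.81) → (76.21,53.92) → (72.98,63.59) → (71.02,73.84) → (70.33,84.66)

[2] `<polygon>` closed polygon, #008000→cut S877 F627: (58.18,39.71) → (39.17,77.03) → (116.76,75.20) → (16.09,98.89) → (58.18,39.71) (closed)

[3] `<path>` quadratic bezier, #008000→cut S877 F627: (112.21,74.12) → (104.92,76.36) → (98.82,79.02) → (93.92,82.10) → (90.21,85.60) → (87.70,89.53) → (86.38,93.88) → (86.25,98.65) → (87.32,103.85)

[4] `<path>` regular polygon, #008000→cut S877 F627: (68.24,91.23) → (55.71,84.35) → (41.98,88.35) → (35.10,100.88) → (39.10,114.61) → (51.63,121.49) → (65.36,117.49) → (72.24,104.96) → (68.24,91.23) (closed)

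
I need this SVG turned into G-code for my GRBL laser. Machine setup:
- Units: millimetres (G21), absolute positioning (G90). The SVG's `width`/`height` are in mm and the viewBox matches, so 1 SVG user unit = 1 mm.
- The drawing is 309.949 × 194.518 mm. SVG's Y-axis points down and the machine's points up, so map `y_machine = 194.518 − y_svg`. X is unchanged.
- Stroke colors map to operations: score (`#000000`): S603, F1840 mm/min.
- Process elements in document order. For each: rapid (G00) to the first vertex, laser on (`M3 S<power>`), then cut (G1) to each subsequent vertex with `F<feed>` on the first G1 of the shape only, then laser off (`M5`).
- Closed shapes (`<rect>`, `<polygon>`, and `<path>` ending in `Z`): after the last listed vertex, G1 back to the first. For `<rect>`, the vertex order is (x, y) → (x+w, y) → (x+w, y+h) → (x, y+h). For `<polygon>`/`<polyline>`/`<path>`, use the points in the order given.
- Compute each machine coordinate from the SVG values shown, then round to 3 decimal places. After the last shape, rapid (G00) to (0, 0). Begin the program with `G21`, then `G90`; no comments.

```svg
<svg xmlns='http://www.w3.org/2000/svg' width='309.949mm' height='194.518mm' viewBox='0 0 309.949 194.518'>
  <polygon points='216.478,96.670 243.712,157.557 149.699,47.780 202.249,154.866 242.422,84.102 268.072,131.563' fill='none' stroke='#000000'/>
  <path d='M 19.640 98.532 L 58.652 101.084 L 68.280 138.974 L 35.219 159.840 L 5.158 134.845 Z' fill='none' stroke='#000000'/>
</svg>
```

viewBox `0 0 309.949 194.518` with mm width/height → 1 unit = 1 mm. Flip: y_m = 194.518 − y_svg.

**Shape 1** — `<polygon>` closed polygon, stroke `#000000` → score (S603, F1840). Machine vertices: (216.478,97.848) → (243.712,36.961) → (149.699,146.738) → (202.249,39.652) → (242.422,110.416) → (268.072,62.955) → (216.478,97.848). Closed: final G1 returns to the first vertex.

**Shape 2** — `<path>` regular polygon, stroke `#000000` → score (S603, F1840). Machine vertices: (19.640,95.986) → (58.652,93.434) → (68.280,55.544) → (35.219,34.678) → (5.158,59.673) → (19.640,95.986). Closed: final G1 returns to the first vertex.

G21
G90
G00 X216.478 Y97.848
M3 S603
G1 X243.712 Y36.961 F1840
G1 X149.699 Y146.738
G1 X202.249 Y39.652
G1 X242.422 Y110.416
G1 X268.072 Y62.955
G1 X216.478 Y97.848
M5
G00 X19.640 Y95.986
M3 S603
G1 X58.652 Y93.434 F1840
G1 X68.280 Y55.544
G1 X35.219 Y34.678
G1 X5.158 Y59.673
G1 X19.640 Y95.986
M5
G00 X0.000 Y0.000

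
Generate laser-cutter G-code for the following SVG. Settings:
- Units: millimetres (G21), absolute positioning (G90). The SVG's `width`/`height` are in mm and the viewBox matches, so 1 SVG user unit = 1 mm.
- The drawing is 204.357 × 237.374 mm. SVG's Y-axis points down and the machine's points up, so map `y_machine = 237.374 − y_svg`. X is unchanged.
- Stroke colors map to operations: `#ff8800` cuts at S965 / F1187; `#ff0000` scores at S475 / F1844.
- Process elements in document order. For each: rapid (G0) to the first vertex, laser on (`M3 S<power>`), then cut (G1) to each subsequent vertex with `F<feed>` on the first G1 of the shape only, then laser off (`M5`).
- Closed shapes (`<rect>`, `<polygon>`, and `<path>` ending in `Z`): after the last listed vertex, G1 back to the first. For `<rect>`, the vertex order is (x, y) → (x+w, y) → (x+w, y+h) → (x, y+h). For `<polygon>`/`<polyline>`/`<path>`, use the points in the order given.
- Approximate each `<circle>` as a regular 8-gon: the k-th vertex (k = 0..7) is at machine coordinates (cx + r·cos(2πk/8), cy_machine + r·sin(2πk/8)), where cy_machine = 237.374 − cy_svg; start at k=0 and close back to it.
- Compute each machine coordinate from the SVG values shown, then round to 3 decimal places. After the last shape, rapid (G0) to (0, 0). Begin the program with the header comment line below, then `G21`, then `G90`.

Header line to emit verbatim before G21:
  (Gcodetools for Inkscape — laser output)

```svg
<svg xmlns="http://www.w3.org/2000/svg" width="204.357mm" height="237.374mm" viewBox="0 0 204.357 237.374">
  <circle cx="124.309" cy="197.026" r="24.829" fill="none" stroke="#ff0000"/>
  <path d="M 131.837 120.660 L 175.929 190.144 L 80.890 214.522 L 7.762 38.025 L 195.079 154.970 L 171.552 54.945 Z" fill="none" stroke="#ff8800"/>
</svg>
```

(Gcodetools for Inkscape — laser output)
G21
G90
G0 X149.138 Y40.348
M3 S475
G1 X141.866 Y57.905 F1844
G1 X124.309 Y65.177
G1 X106.752 Y57.905
G1 X99.480 Y40.348
G1 X106.752 Y22.791
G1 X124.309 Y15.519
G1 X141.866 Y22.791
G1 X149.138 Y40.348
M5
G0 X131.837 Y116.714
M3 S965
G1 X175.929 Y47.230 F1187
G1 X80.890 Y22.852
G1 X7.762 Y199.349
G1 X195.079 Y82.404
G1 X171.552 Y182.429
G1 X131.837 Y116.714
M5
G0 X0.000 Y0.000

Since the viewBox matches the mm dimensions, user units are millimetres directly. The only transform is the Y-flip y_m = 237.374 − y_svg.

Shape 1 is a circle drawn with `<circle>`. Its stroke #ff0000 means score at S475, F1844. After flipping Y the toolpath is (149.138,40.348) → (141.866,57.905) → (124.309,65.177) → (106.752,57.905) → (99.480,40.348) → (106.752,22.791) → (124.309,15.519) → (141.866,22.791) → (149.138,40.348), returning to the start.

Shape 2 is a closed polygon drawn with `<path>`. Its stroke #ff8800 means cut at S965, F1187. After flipping Y the toolpath is (131.837,116.714) → (175.929,47.230) → (80.890,22.852) → (7.762,199.349) → (195.079,82.404) → (171.552,182.429) → (131.837,116.714), returning to the start.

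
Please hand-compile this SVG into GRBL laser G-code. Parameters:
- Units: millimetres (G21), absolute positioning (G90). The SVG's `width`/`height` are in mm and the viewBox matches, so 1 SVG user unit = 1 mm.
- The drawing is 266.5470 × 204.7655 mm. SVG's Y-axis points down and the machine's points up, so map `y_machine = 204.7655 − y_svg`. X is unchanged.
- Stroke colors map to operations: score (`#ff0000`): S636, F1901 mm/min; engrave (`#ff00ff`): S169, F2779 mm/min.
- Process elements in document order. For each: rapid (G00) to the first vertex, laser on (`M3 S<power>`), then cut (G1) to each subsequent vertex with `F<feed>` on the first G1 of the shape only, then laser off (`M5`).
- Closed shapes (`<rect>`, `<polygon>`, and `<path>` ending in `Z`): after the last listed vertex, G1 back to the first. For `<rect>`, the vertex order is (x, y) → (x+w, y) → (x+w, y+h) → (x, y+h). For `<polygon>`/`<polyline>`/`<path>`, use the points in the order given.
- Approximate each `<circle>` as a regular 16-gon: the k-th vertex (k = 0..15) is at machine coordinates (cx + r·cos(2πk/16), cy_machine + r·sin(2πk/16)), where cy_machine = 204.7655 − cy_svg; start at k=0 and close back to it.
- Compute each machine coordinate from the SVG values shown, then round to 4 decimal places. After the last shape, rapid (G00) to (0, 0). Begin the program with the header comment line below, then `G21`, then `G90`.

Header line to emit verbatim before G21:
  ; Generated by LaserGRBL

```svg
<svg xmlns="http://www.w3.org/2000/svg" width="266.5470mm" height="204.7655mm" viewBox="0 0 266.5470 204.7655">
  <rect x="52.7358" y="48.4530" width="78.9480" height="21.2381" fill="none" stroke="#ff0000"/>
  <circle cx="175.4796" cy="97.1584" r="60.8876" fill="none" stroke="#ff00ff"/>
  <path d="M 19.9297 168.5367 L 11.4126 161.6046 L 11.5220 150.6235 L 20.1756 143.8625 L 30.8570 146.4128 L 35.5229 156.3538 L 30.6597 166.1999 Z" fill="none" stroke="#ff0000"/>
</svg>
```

; Generated by LaserGRBL
G21
G90
G00 X52.7358 Y156.3125
M3 S636
G1 X131.6838 Y156.3125 F1901
G1 X131.6838 Y135.0744
G1 X52.7358 Y135.0744
G1 X52.7358 Y156.3125
M5
G00 X236.3672 Y107.6071
M3 S169
G1 X231.7324 Y130.9078 F2779
G1 X218.5336 Y150.6611
G1 X198.7803 Y163.8599
G1 X175.4796 Y168.4947
G1 X152.1789 Y163.8599
G1 X132.4256 Y150.6611
G1 X119.2268 Y130.9078
G1 X114.5920 Y107.6071
G1 X119.2268 Y84.3064
G1 X132.4256 Y64.5531
G1 X152.1789 Y51.3543
G1 X175.4796 Y46.7195
G1 X198.7803 Y51.3543
G1 X218.5336 Y64.5531
G1 X231.7324 Y84.3064
G1 X236.3672 Y107.6071
M5
G00 X19.9297 Y36.2288
M3 S636
G1 X11.4126 Y43.1609 F1901
G1 X11.5220 Y54.1420
G1 X20.1756 Y60.9030
G1 X30.8570 Y58.3527
G1 X35.5229 Y48.4117
G1 X30.6597 Y38.5656
G1 X19.9297 Y36.2288
M5
G00 X0.0000 Y0.0000

Since the viewBox matches the mm dimensions, user units are millimetres directly. The only transform is the Y-flip y_m = 204.7655 − y_svg.

Shape 1 is a rectangle drawn with `<rect>`. Its stroke #ff0000 means score at S636, F1901. After flipping Y the toolpath is (52.7358,156.3125) → (131.6838,156.3125) → (131.6838,135.0744) → (52.7358,135.0744) → (52.7358,156.3125), returning to the start.

Shape 2 is a circle drawn with `<circle>`. Its stroke #ff00ff means engrave at S169, F2779. After flipping Y the toolpath is (236.3672,107.6071) → (231.7324,130.9078) → (218.5336,150.6611) → (198.7803,163.8599) → (175.4796,168.4947) → (152.1789,163.8599) → (132.4256,150.6611) → (119.2268,130.9078) → (114.5920,107.6071) → (119.2268,84.3064) → (132.4256,64.5531) → (152.1789,51.3543) → (175.4796,46.7195) → (198.7803,51.3543) → (218.5336,64.5531) → (231.7324,84.3064) → (236.3672,107.6071), returning to the start.

Shape 3 is a regular polygon drawn with `<path>`. Its stroke #ff0000 means score at S636, F1901. After flipping Y the toolpath is (19.9297,36.2288) → (11.4126,43.1609) → (11.5220,54.1420) → (20.1756,60.9030) → (30.8570,58.3527) → (35.5229,48.4117) → (30.6597,38.5656) → (19.9297,36.2288), returning to the start.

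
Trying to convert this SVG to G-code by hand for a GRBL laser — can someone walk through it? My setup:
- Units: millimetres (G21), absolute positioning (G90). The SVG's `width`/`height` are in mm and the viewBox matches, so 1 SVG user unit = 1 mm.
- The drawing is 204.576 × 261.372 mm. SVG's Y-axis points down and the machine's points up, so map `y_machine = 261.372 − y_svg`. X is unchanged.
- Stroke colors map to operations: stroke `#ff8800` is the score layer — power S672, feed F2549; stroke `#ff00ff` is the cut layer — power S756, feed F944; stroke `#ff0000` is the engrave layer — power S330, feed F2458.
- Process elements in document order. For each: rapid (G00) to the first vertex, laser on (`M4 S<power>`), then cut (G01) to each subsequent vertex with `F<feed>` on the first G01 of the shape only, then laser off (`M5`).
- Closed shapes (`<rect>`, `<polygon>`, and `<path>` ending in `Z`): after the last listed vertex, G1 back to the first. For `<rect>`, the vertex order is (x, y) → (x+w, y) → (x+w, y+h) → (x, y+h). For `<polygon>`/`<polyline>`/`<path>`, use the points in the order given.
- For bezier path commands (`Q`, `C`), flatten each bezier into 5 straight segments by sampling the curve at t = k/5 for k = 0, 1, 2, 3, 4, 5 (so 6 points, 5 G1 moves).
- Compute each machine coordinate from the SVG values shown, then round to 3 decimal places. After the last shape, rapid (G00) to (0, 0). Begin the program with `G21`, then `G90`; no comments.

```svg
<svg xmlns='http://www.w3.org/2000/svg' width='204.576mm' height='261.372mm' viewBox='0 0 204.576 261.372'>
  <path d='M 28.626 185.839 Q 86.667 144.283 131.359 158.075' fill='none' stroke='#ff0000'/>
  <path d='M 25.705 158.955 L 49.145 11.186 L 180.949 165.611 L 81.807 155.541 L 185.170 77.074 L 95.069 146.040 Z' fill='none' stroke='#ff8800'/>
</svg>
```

viewBox `0 0 204.576 261.372` with mm width/height → 1 unit = 1 mm. Flip: y_m = 261.372 − y_svg.

**Shape 1** — `<path>` quadratic bezier, stroke `#ff0000` → engrave (S330, F2458). Control points (SVG): P0=(28.626,185.839), P1=(86.667,144.283), P2=(131.359,158.075); sampled at t=k/5. Machine vertices: (28.626,75.533) → (51.308,89.941) → (72.923,99.922) → (93.470,105.475) → (112.948,106.600) → (131.359,103.297). Open path.

**Shape 2** — `<path>` closed polygon, stroke `#ff8800` → score (S672, F2549). Machine vertices: (25.705,102.417) → (49.145,250.186) → (180.949,95.761) → (81.807,105.831) → (185.170,184.298) → (95.069,115.332) → (25.705,102.417). Closed: final G1 returns to the first vertex.

G21
G90
G00 X28.626 Y75.533
M4 S330
G01 X51.308 Y89.941 F2458
G01 X72.923 Y99.922
G01 X93.470 Y105.475
G01 X112.948 Y106.600
G01 X131.359 Y103.297
M5
G00 X25.705 Y102.417
M4 S672
G01 X49.145 Y250.186 F2549
G01 X180.949 Y95.761
G01 X81.807 Y105.831
G01 X185.170 Y184.298
G01 X95.069 Y115.332
G01 X25.705 Y102.417
M5
G00 X0.000 Y0.000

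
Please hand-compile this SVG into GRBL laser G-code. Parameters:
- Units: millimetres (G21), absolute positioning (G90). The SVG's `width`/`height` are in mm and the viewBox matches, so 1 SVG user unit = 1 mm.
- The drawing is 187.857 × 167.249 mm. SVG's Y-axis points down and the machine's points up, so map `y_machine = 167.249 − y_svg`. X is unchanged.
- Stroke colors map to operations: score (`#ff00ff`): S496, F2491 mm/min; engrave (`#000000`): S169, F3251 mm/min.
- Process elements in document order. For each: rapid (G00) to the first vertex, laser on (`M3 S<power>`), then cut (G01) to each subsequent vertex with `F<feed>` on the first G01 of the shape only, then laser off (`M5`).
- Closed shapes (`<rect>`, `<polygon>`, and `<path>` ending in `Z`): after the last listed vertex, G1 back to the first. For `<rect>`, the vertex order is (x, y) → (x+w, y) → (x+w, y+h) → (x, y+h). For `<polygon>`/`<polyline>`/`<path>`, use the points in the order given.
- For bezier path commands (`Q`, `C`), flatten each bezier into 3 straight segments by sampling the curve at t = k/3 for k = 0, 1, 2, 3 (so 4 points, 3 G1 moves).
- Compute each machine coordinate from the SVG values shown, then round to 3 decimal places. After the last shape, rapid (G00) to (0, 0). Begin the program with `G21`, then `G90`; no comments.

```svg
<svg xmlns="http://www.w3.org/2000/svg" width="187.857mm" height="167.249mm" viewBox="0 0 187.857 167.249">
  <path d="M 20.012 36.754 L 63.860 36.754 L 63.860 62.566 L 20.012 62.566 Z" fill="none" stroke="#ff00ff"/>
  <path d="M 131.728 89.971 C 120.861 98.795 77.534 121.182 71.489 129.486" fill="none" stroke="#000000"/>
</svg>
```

1 u = 1 mm; y_m = 167.249 − y.

[1] `<path>` rectangle, #ff00ff→score S496 F2491: (20.012,130.495) → (63.860,130.495) → (63.860,104.683) → (20.012,104.683) → (20.012,130.495) (closed)

[2] `<path>` cubic bezier, #000000→engrave S169 F3251: (131.728,77.278) → (112.624,64.957) → (87.378,49.737) → (71.489,37.763)

G21
G90
G00 X20.012 Y130.495
M3 S496
G01 X63.860 Y130.495 F2491
G01 X63.860 Y104.683
G01 X20.012 Y104.683
G01 X20.012 Y130.495
M5
G00 X131.728 Y77.278
M3 S169
G01 X112.624 Y64.957 F3251
G01 X87.378 Y49.737
G01 X71.489 Y37.763
M5
G00 X0.000 Y0.000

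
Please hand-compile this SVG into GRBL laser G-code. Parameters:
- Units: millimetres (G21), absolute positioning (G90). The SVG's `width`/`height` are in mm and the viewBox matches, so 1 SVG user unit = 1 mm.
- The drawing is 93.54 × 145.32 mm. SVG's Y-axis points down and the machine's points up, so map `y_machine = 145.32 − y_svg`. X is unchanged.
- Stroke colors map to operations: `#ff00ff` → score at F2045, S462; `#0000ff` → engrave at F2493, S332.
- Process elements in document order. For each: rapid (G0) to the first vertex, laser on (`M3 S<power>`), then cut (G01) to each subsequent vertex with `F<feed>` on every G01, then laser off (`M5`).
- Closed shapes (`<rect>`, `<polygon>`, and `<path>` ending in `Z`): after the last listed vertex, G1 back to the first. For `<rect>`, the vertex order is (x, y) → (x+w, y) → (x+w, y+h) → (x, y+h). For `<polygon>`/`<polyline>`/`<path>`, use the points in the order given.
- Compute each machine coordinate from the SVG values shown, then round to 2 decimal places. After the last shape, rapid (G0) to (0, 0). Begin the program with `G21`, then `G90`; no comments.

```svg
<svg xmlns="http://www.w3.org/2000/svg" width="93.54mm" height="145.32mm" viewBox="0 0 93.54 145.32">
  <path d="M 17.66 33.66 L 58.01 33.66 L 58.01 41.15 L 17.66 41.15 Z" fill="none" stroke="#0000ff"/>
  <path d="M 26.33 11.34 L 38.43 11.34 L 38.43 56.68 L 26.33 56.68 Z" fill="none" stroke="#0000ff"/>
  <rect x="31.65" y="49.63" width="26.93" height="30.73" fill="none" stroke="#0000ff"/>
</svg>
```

viewBox `0 0 93.54 145.32` with mm width/height → 1 unit = 1 mm. Flip: y_m = 145.32 − y_svg.

**Shape 1** — `<path>` rectangle, stroke `#0000ff` → engrave (S332, F2493). Machine vertices: (17.66,111.66) → (58.01,111.66) → (58.01,104.17) → (17.66,104.17) → (17.66,111.66). Closed: final G1 returns to the first vertex.

**Shape 2** — `<path>` rectangle, stroke `#0000ff` → engrave (S332, F2493). Machine vertices: (26.33,133.98) → (38.43,133.98) → (38.43,88.64) → (26.33,88.64) → (26.33,133.98). Closed: final G1 returns to the first vertex.

**Shape 3** — `<rect>` rectangle, stroke `#0000ff` → engrave (S332, F2493). Machine vertices: (31.65,95.69) → (58.58,95.69) → (58.58,64.96) → (31.65,64.96) → (31.65,95.69). Closed: final G1 returns to the first vertex.

G21
G90
G0 X17.66 Y111.66
M3 S332
G01 X58.01 Y111.66 F2493
G01 X58.01 Y104.17 F2493
G01 X17.66 Y104.17 F2493
G01 X17.66 Y111.66 F2493
M5
G0 X26.33 Y133.98
M3 S332
G01 X38.43 Y133.98 F2493
G01 X38.43 Y88.64 F2493
G01 X26.33 Y88.64 F2493
G01 X26.33 Y133.98 F2493
M5
G0 X31.65 Y95.69
M3 S332
G01 X58.58 Y95.69 F2493
G01 X58.58 Y64.96 F2493
G01 X31.65 Y64.96 F2493
G01 X31.65 Y95.69 F2493
M5
G0 X0.00 Y0.00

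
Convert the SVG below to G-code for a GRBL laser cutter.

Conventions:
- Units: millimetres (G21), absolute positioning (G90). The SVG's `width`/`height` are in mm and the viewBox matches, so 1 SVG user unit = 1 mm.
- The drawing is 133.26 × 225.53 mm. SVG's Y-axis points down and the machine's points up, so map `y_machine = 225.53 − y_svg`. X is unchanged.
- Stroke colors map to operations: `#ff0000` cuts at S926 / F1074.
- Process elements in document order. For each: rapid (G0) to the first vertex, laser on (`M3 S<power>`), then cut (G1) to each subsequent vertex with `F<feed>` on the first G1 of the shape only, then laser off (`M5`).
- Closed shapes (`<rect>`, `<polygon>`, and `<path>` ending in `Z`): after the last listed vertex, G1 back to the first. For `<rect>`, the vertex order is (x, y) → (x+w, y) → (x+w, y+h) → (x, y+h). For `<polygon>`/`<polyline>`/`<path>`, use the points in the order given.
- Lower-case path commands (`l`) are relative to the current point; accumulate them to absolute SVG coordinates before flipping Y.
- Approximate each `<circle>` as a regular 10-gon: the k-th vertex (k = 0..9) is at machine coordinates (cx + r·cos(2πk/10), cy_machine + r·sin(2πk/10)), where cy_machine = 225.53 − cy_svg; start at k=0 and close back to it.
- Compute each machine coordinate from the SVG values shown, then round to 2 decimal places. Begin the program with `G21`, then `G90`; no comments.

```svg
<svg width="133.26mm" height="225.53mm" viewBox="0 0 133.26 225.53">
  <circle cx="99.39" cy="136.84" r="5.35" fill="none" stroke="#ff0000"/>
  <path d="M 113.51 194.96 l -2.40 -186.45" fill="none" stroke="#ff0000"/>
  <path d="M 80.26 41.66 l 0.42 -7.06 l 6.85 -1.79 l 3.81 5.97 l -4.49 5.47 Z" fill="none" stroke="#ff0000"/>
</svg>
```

viewBox `0 0 133.26 225.53` with mm width/height → 1 unit = 1 mm. Flip: y_m = 225.53 − y_svg.

**Shape 1** — `<circle>` circle, stroke `#ff0000` → cut (S926, F1074). Machine vertices: (104.74,88.69) → (103.72,91.83) → (101.04,93.78) → (97.74,93.78) → (95.06,91.83) → (94.04,88.69) → (95.06,85.55) → (97.74,83.60) → (101.04,83.60) → (103.72,85.55) → (104.74,88.69). Closed: final G1 returns to the first vertex.

**Shape 2** — `<path>` line segment, stroke `#ff0000` → cut (S926, F1074). Machine vertices: (113.51,30.57) → (111.11,217.02). Open path.

**Shape 3** — `<path>` regular polygon, stroke `#ff0000` → cut (S926, F1074). Machine vertices: (80.26,183.87) → (80.68,190.93) → (87.53,192.72) → (91.34,186.75) → (86.85,181.28) → (80.26,183.87). Closed: final G1 returns to the first vertex.

G21
G90
G0 X104.74 Y88.69
M3 S926
G1 X103.72 Y91.83 F1074
G1 X101.04 Y93.78
G1 X97.74 Y93.78
G1 X95.06 Y91.83
G1 X94.04 Y88.69
G1 X95.06 Y85.55
G1 X97.74 Y83.60
G1 X101.04 Y83.60
G1 X103.72 Y85.55
G1 X104.74 Y88.69
M5
G0 X113.51 Y30.57
M3 S926
G1 X111.11 Y217.02 F1074
M5
G0 X80.26 Y183.87
M3 S926
G1 X80.68 Y190.93 F1074
G1 X87.53 Y192.72
G1 X91.34 Y186.75
G1 X86.85 Y181.28
G1 X80.26 Y183.87
M5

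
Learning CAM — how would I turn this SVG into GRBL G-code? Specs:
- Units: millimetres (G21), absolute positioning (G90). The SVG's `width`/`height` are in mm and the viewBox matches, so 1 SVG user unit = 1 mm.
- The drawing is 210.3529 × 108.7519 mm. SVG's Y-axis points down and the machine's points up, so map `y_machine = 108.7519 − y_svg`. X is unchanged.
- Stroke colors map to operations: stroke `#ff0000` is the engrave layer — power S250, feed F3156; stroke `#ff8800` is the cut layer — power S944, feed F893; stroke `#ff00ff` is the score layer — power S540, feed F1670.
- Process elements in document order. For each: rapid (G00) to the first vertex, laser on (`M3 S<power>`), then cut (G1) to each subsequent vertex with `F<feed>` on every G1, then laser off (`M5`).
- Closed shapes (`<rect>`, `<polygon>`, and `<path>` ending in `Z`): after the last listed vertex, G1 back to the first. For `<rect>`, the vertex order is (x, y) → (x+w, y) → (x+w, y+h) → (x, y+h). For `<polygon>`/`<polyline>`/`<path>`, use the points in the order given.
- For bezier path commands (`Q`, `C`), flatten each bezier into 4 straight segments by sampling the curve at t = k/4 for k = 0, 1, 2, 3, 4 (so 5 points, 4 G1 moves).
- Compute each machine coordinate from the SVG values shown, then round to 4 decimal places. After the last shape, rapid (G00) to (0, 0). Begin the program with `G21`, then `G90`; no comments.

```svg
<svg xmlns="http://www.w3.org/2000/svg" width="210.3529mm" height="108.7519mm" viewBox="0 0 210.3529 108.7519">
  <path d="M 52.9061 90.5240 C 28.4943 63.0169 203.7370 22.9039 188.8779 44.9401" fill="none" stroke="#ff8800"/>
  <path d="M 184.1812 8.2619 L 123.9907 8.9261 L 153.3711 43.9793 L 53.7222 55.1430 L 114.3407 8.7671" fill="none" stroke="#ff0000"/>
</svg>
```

G21
G90
G00 X52.9061 Y18.2279
M3 S944
G1 X65.9425 Y40.0538 F893
G1 X117.3097 Y59.5986 F893
G1 X170.4681 Y69.8540 F893
G1 X188.8779 Y63.8118 F893
M5
G00 X184.1812 Y100.4900
M3 S250
G1 X123.9907 Y99.8258 F3156
G1 X153.3711 Y64.7726 F3156
G1 X53.7222 Y53.6089 F3156
G1 X114.3407 Y99.9848 F3156
M5
G00 X0.0000 Y0.0000

viewBox `0 0 210.3529 108.7519` with mm width/height → 1 unit = 1 mm. Flip: y_m = 108.7519 − y_svg.

**Shape 1** — `<path>` cubic bezier, stroke `#ff8800` → cut (S944, F893). Control points (SVG): P0=(52.9061,90.5240), P1=(28.4943,63.0169), P2=(203.7370,22.9039), P3=(188.8779,44.9401); sampled at t=k/4. Machine vertices: (52.9061,18.2279) → (65.9425,40.0538) → (117.3097,59.5986) → (170.4681,69.8540) → (188.8779,63.8118). Open path.

**Shape 2** — `<path>` open polyline, stroke `#ff0000` → engrave (S250, F3156). Machine vertices: (184.1812,100.4900) → (123.9907,99.8258) → (153.3711,64.7726) → (53.7222,53.6089) → (114.3407,99.9848). Open path.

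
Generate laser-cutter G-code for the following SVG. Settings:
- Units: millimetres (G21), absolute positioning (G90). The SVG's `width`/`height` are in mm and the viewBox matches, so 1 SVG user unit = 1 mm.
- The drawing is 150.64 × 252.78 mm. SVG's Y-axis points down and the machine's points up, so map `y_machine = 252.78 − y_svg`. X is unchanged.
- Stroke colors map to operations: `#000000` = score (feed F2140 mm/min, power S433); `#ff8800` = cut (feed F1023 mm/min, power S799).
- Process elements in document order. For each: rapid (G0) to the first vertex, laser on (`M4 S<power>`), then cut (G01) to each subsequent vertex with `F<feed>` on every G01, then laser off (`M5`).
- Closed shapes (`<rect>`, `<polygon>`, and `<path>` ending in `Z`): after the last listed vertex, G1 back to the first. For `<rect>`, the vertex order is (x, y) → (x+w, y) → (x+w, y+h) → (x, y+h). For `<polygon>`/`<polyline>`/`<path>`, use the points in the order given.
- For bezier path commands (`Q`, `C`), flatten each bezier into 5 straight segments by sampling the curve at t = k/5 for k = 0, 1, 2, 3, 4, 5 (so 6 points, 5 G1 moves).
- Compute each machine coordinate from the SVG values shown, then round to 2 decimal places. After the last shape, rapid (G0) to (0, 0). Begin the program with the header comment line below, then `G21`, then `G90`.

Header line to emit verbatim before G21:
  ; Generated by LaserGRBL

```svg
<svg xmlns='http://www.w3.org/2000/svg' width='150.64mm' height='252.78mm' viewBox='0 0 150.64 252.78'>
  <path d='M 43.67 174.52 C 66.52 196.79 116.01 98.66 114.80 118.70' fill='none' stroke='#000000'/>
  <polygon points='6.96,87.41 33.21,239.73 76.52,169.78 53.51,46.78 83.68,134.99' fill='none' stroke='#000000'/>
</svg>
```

; Generated by LaserGRBL
G21
G90
G0 X43.67 Y78.26
M4 S433
G01 X59.96 Y77.44 F2140
G01 X78.93 Y94.06 F2140
G01 X96.87 Y116.67 F2140
G01 X110.06 Y133.83 F2140
G01 X114.80 Y134.08 F2140
M5
G0 X6.96 Y165.37
M4 S433
G01 X33.21 Y13.05 F2140
G01 X76.52 Y83.00 F2140
G01 X53.51 Y206.00 F2140
G01 X83.68 Y117.79 F2140
G01 X6.96 Y165.37 F2140
M5
G0 X0.00 Y0.00

viewBox `0 0 150.64 252.78` with mm width/height → 1 unit = 1 mm. Flip: y_m = 252.78 − y_svg.

**Shape 1** — `<path>` cubic bezier, stroke `#000000` → score (S433, F2140). Control points (SVG): P0=(43.67,174.52), P1=(66.52,196.79), P2=(116.01,98.66), P3=(114.80,118.70); sampled at t=k/5. Machine vertices: (43.67,78.26) → (59.96,77.44) → (78.93,94.06) → (96.87,116.67) → (110.06,133.83) → (114.80,134.08). Open path.

**Shape 2** — `<polygon>` closed polygon, stroke `#000000` → score (S433, F2140). Machine vertices: (6.96,165.37) → (33.21,13.05) → (76.52,83.00) → (53.51,206.00) → (83.68,117.79) → (6.96,165.37). Closed: final G1 returns to the first vertex.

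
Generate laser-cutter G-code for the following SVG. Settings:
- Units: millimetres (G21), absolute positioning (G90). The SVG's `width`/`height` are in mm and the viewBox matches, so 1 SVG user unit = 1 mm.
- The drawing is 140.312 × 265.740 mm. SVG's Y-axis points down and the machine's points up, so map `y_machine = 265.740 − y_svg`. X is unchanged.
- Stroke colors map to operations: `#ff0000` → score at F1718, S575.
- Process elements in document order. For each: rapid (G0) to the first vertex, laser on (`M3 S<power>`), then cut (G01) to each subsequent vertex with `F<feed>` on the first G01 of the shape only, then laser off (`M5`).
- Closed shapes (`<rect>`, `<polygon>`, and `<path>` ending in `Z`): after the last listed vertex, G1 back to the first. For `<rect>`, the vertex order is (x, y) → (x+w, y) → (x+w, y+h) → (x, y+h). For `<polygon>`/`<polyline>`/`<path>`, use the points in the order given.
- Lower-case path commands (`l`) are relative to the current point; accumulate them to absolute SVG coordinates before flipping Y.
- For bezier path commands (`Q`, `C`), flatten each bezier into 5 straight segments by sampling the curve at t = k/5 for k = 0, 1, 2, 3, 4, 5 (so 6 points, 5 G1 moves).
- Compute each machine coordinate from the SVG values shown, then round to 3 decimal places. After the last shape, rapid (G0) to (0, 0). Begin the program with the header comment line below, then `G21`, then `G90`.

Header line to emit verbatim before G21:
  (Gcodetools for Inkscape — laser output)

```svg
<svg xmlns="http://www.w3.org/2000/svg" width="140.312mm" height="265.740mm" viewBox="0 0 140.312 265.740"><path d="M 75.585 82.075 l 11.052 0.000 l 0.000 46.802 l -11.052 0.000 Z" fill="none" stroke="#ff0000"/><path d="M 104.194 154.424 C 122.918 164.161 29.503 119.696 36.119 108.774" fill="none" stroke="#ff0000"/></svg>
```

(Gcodetools for Inkscape — laser output)
G21
G90
G0 X75.585 Y183.665
M3 S575
G01 X86.637 Y183.665 F1718
G01 X86.637 Y136.863
G01 X75.585 Y136.863
G01 X75.585 Y183.665
M5
G0 X104.194 Y111.316
M3 S575
G01 X103.669 Y111.276 F1718
G01 X86.415 Y120.033
G01 X62.616 Y133.375
G01 X42.456 Y147.090
G01 X36.119 Y156.966
M5
G0 X0.000 Y0.000

1 u = 1 mm; y_m = 265.740 − y.

[1] `<path>` rectangle, #ff0000→score S575 F1718: (75.585,183.665) → (86.637,183.665) → (86.637,136.863) → (75.585,136.863) → (75.585,183.665) (closed)

[2] `<path>` cubic bezier, #ff0000→score S575 F1718: (104.194,111.316) → (103.669,111.276) → (86.415,120.033) → (62.616,133.375) → (42.456,147.090) → (36.119,156.966)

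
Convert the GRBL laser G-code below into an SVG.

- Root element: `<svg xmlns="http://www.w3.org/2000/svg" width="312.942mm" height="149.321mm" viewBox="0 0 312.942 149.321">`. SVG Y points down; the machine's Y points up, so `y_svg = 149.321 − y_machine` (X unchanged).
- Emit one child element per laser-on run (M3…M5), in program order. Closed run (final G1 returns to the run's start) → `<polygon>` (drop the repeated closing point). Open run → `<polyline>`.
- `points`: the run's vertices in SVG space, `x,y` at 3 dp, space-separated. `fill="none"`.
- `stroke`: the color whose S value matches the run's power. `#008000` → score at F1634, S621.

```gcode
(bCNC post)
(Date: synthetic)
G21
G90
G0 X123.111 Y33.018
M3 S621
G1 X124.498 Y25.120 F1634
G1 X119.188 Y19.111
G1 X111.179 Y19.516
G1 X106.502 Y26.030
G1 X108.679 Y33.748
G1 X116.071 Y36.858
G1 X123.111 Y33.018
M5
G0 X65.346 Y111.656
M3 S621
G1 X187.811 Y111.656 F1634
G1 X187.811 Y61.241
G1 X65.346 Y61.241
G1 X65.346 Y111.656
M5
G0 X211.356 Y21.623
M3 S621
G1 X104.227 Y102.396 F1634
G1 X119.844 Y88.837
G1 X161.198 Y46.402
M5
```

<svg xmlns="http://www.w3.org/2000/svg" width="312.942mm" height="149.321mm" viewBox="0 0 312.942 149.321">
  <polygon points="123.111,116.303 124.498,124.201 119.188,130.210 111.179,129.805 106.502,123.291 108.679,115.573 116.071,112.463" fill="none" stroke="#008000"/>
  <polygon points="65.346,37.665 187.811,37.665 187.811,88.080 65.346,88.080" fill="none" stroke="#008000"/>
  <polyline points="211.356,127.698 104.227,46.925 119.844,60.484 161.198,102.919" fill="none" stroke="#008000"/>
</svg>

Each laser-on run becomes one SVG element. Flip Y back into SVG space with y_svg = 149.321 − y_machine. Every run uses S621, so all elements get stroke `#008000` (score).

Run 1: The run returns to its start, so emit a `<polygon>` with points (Y-flipped): 123.111,116.303 124.498,124.201 119.188,130.210 111.179,129.805 106.502,123.291 108.679,115.573 116.071,112.463.

Run 2: The run returns to its start, so emit a `<polygon>` with points (Y-flipped): 65.346,37.665 187.811,37.665 187.811,88.080 65.346,88.080.

Run 3: The run is open, so emit a `<polyline>` with points (Y-flipped): 211.356,127.698 104.227,46.925 119.844,60.484 161.198,102.919.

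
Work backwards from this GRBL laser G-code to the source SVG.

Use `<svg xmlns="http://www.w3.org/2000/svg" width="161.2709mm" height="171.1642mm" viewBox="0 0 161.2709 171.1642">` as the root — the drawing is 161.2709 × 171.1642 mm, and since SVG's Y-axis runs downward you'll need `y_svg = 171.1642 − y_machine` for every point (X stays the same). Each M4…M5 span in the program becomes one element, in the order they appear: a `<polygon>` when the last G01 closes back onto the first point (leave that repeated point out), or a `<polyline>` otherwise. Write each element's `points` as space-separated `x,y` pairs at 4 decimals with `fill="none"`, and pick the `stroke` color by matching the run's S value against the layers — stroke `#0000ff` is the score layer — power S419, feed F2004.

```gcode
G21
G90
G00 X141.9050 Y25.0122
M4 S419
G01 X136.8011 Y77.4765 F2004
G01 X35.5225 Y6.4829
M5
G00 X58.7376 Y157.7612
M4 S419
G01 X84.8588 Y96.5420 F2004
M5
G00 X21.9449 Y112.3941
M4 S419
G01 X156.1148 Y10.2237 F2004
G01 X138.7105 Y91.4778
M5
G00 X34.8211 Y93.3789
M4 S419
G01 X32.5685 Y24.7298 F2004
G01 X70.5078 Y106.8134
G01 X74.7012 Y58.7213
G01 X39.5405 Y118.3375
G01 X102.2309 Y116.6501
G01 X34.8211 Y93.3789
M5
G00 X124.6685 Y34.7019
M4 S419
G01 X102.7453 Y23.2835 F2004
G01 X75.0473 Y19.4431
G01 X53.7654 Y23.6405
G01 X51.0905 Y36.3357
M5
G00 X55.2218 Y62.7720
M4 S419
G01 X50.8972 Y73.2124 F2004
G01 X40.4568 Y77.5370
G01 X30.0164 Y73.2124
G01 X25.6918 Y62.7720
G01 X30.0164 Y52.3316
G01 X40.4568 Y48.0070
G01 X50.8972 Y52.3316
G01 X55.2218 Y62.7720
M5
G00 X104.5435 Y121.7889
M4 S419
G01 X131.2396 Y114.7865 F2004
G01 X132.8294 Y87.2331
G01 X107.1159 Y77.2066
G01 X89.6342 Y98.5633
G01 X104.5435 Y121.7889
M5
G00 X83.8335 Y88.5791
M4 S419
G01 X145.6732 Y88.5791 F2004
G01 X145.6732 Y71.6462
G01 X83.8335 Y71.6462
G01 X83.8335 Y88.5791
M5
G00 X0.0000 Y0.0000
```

<svg xmlns="http://www.w3.org/2000/svg" width="161.2709mm" height="171.1642mm" viewBox="0 0 161.2709 171.1642">
  <polyline points="141.9050,146.1520 136.8011,93.6877 35.5225,164.6813" fill="none" stroke="#0000ff"/>
  <polyline points="58.7376,13.4030 84.8588,74.6222" fill="none" stroke="#0000ff"/>
  <polyline points="21.9449,58.7701 156.1148,160.9405 138.7105,79.6864" fill="none" stroke="#0000ff"/>
  <polygon points="34.8211,77.7853 32.5685,146.4344 70.5078,64.3508 74.7012,112.4429 39.5405,52.8267 102.2309,54.5141" fill="none" stroke="#0000ff"/>
  <polyline points="124.6685,136.4623 102.7453,147.8807 75.0473,151.7211 53.7654,147.5237 51.0905,134.8285" fill="none" stroke="#0000ff"/>
  <polygon points="55.2218,108.3922 50.8972,97.9518 40.4568,93.6272 30.0164,97.9518 25.6918,108.3922 30.0164,118.8326 40.4568,123.1572 50.8972,118.8326" fill="none" stroke="#0000ff"/>
  <polygon points="104.5435,49.3753 131.2396,56.3777 132.8294,83.9311 107.1159,93.9576 89.6342,72.6009" fill="none" stroke="#0000ff"/>
  <polygon points="83.8335,82.5851 145.6732,82.5851 145.6732,99.5180 83.8335,99.5180" fill="none" stroke="#0000ff"/>
</svg>

Machine Y-up, SVG Y-down with viewBox height 171.1642, so y_svg = 171.1642 − y_machine; X carries over. Every run uses S419, so all elements get stroke `#0000ff` (score).

Run 1: The run is open, so emit a `<polyline>` with points (Y-flipped): 141.9050,146.1520 136.8011,93.6877 35.5225,164.6813.

Run 2: The run is open, so emit a `<polyline>` with points (Y-flipped): 58.7376,13.4030 84.8588,74.6222.

Run 3: The run is open, so emit a `<polyline>` with points (Y-flipped): 21.9449,58.7701 156.1148,160.9405 138.7105,79.6864.

Run 4: The run returns to its start, so emit a `<polygon>` with points (Y-flipped): 34.8211,77.7853 32.5685,146.4344 70.5078,64.3508 74.7012,112.4429 39.5405,52.8267 102.2309,54.5141.

Run 5: The run is open, so emit a `<polyline>` with points (Y-flipped): 124.6685,136.4623 102.7453,147.8807 75.0473,151.7211 53.7654,147.5237 51.0905,134.8285.

Run 6: The run returns to its start, so emit a `<polygon>` with points (Y-flipped): 55.2218,108.3922 50.8972,97.9518 40.4568,93.6272 30.0164,97.9518 25.6918,108.3922 30.0164,118.8326 40.4568,123.1572 50.8972,118.8326.

Run 7: The run returns to its start, so emit a `<polygon>` with points (Y-flipped): 104.5435,49.3753 131.2396,56.3777 132.8294,83.9311 107.1159,93.9576 89.6342,72.6009.

Run 8: The run returns to its start, so emit a `<polygon>` with points (Y-flipped): 83.8335,82.5851 145.6732,82.5851 145.6732,99.5180 83.8335,99.5180.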